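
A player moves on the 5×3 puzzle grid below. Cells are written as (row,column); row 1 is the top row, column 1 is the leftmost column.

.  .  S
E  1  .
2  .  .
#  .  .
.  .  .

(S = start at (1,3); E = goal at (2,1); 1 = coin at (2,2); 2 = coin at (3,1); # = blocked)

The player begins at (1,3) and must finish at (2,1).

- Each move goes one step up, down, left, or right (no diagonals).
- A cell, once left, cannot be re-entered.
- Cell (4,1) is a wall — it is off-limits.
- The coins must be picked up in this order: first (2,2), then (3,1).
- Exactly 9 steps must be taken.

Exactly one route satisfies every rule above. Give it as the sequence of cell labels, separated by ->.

The waypoints must appear in the order (2,2), (3,1), with no cell reused.
Route from (1,3): left to (1,2), down to (2,2), right to (2,3), 2× down (reaching (4,3)), left to (4,2), up to (3,2), left to (3,1), up to (2,1) — 9 moves in all.
Check: order respected (1 at step 2, 2 at step 8); 9 moves as required.

(1,3) -> (1,2) -> (2,2) -> (2,3) -> (3,3) -> (4,3) -> (4,2) -> (3,2) -> (3,1) -> (2,1)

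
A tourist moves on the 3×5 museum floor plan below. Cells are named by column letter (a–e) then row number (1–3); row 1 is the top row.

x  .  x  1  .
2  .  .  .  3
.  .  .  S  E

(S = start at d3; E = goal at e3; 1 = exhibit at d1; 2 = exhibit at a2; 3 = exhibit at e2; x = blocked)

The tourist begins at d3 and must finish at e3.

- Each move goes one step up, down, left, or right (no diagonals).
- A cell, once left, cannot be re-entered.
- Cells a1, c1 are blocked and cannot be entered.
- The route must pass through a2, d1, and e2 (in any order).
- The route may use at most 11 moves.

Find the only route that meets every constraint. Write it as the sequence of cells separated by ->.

The budget equals the shortest possible length, so every move has to be on a shortest route through the required cells.
Route from d3: 3× left (reaching a3), up to a2, 3× right (reaching d2), up to d1, right to e1, 2× down (reaching e3) — 11 moves in all.
Check: all required cells visited; 11 ≤ 11 moves.

d3 -> c3 -> b3 -> a3 -> a2 -> b2 -> c2 -> d2 -> d1 -> e1 -> e2 -> e3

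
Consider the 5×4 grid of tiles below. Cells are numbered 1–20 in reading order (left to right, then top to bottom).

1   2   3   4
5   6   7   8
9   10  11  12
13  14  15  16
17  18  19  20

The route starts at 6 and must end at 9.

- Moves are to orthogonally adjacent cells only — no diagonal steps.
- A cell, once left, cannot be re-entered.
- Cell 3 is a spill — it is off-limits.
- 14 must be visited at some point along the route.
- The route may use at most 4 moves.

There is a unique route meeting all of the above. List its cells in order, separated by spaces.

6 10 14 13 9

The 4-move cap with required stops at 14 leaves no slack for detours.
Route from 6: 2× down (reaching 14), left to 13, up to 9 — 4 moves in all.
Check: all required cells visited; 4 ≤ 4 moves.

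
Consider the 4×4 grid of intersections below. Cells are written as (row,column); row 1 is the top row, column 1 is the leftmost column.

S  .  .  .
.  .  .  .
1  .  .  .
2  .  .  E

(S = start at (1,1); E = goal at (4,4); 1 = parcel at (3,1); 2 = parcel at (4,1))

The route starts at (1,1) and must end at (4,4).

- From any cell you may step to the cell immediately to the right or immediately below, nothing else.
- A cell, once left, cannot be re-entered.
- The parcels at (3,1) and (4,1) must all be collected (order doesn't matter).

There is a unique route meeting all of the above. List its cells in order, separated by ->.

(1,1) -> (2,1) -> (3,1) -> (4,1) -> (4,2) -> (4,3) -> (4,4)

Moves only go right or down, so the column and row indices never decrease.
Route from (1,1): 3× down (reaching (4,1)), 3× right (reaching (4,4)) — 6 moves in all.
Check: all required cells visited.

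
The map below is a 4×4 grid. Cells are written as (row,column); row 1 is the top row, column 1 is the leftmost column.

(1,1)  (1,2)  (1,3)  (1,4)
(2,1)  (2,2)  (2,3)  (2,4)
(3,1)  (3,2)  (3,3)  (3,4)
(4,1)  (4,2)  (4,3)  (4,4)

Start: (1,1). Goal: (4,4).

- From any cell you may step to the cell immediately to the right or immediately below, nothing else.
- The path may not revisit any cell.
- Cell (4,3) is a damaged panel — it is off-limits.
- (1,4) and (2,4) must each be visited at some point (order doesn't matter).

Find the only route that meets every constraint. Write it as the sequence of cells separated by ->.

Moves only go right or down, so the column and row indices never decrease.
Route from (1,1): right 3 to (1,4), down 3 to (4,4) — 6 moves in all.
Check: all required cells visited.

(1,1) -> (1,2) -> (1,3) -> (1,4) -> (2,4) -> (3,4) -> (4,4)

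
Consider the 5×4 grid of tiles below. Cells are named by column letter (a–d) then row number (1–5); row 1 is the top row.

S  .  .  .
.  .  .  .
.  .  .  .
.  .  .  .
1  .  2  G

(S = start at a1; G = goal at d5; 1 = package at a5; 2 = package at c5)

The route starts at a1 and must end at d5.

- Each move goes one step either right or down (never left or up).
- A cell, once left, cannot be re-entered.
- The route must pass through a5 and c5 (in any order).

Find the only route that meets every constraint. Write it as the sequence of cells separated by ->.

Moves only go right or down, so the column and row indices never decrease.
Route from a1: down 4 to a5, right 3 to d5 — 7 moves in all.
Check: all required cells visited.

a1 -> a2 -> a3 -> a4 -> a5 -> b5 -> c5 -> d5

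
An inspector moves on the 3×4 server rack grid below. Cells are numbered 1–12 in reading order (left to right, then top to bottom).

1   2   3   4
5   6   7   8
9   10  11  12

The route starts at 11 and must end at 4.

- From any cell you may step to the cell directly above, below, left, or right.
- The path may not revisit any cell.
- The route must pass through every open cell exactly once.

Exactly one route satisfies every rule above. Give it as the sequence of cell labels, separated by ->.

Need to visit all 12 open cells exactly once, starting at 11 and ending at 4.
Cell 9 has only two open neighbours (5 and 10), so the path must pass straight through it: one of those is the cell it's entered from and the other is where it exits.
Route from 11: right 1 to 12, up 1 to 8, left 2 to 6, down 1 to 10, left 1 to 9, up 2 to 1, right 3 to 4 — 11 moves in all.
Check: all 12 open cells covered.

11 -> 12 -> 8 -> 7 -> 6 -> 10 -> 9 -> 5 -> 1 -> 2 -> 3 -> 4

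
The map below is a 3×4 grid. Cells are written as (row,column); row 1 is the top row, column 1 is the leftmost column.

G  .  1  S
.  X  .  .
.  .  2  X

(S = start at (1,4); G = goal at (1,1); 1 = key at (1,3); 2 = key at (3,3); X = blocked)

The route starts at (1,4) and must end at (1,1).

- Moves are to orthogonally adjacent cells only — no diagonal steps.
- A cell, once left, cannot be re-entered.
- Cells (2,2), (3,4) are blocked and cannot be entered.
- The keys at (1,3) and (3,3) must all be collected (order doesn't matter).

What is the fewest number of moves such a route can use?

Any route passes through (1,3) and (3,3) in some order between (1,4) and (1,1). Summing Manhattan distances along each leg and taking the cheapest ordering ((1,4) → (1,3) → (3,3) → (1,1)) gives a lower bound of 1 + 2 + 4 = 7 moves.
A route of 7 moves achieves this: (1,4) → (1,3) → (2,3) → (3,3) → (3,2) → (3,1) → (2,1) → (1,1).
Since 7 matches the lower bound, it is optimal.

7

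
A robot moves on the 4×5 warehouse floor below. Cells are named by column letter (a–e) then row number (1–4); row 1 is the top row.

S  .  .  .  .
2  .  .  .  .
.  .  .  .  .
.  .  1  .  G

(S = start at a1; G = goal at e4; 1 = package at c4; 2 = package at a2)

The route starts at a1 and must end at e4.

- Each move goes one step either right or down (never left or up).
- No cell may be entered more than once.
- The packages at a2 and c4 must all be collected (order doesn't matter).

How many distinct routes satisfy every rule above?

A right/down-only route from a1 to e4 makes exactly 3 down-moves and 4 right-moves in some order.
With no other constraints that would be C(7,3) = 35 routes.
A monotone route can only reach the required cells in the order a2, c4, so split there and multiply the segment counts: a1→a2: 1; a2→c4: 6; c4→e4: 1; product = 6.
That gives 6 routes.

6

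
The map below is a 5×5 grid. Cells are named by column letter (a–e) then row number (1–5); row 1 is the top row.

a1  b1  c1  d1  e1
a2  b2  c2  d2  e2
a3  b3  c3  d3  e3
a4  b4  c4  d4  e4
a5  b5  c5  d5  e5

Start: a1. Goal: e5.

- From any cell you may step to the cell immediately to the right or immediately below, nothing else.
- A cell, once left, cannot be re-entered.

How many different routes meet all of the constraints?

A right/down-only route from a1 to e5 makes exactly 4 down-moves and 4 right-moves in some order.
With no other constraints that would be C(8,4) = 70 routes.
That gives 70 routes.

70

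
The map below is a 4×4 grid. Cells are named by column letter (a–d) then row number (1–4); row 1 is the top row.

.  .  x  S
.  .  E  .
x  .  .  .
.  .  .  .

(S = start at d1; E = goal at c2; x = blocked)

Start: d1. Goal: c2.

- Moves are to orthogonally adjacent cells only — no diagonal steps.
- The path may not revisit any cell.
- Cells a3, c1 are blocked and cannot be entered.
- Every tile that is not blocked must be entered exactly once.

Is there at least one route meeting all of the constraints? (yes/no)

no

Cell a4 has only one open neighbour but is neither the start nor the goal, so a Hamiltonian route would have to both enter and leave it through the same neighbour — impossible without revisiting.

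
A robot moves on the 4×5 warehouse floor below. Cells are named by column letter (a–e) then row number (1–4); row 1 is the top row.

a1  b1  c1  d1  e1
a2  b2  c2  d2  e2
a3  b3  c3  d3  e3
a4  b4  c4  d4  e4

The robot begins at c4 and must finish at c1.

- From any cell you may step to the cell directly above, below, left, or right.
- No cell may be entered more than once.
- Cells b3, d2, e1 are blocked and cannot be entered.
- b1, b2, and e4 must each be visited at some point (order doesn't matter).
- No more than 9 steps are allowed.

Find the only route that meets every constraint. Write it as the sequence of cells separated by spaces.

The 9-move cap with required stops at b1, b2, e4 leaves no slack for detours.
Route from c4: right 2 to e4, up 1 to e3, left 2 to c3, up 1 to c2, left 1 to b2, up 1 to b1, right 1 to c1 — 9 moves in all.
Check: all required cells visited; 9 ≤ 9 moves.

c4 d4 e4 e3 d3 c3 c2 b2 b1 c1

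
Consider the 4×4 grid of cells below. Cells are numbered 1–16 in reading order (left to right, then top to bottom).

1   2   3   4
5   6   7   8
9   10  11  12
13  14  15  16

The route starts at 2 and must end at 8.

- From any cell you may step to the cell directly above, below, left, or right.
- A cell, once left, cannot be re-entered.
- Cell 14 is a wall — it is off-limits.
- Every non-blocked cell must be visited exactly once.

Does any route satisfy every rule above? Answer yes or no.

Cell 13 has only one open neighbour but is neither the start nor the goal, so a Hamiltonian route would have to both enter and leave it through the same neighbour — impossible without revisiting.

no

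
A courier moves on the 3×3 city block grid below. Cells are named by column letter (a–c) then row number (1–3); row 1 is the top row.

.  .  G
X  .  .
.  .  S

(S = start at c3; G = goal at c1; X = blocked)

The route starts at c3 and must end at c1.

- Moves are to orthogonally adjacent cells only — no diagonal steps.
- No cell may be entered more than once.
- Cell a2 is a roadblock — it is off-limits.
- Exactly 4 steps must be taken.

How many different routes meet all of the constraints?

Need simple routes of exactly 4 moves from c3 to c1 (Manhattan distance 2, so 1 moves are spent on a detour and 1 undoing it).
Enumerating: c3 c2 b2 b1 c1 | c3 b3 b2 b1 c1 | c3 b3 b2 c2 c1.
That gives 3 routes.

3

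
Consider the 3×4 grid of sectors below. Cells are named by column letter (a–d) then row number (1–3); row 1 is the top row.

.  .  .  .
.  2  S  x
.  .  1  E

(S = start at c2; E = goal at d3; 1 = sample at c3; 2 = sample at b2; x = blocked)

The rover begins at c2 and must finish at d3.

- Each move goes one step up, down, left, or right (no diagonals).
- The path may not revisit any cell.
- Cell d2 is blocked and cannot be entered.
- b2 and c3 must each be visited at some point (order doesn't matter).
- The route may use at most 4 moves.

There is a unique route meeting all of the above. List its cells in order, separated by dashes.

c2 - b2 - b3 - c3 - d3

The budget equals the shortest possible length, so every move has to be on a shortest route through the required cells.
Route from c2: left 1 to b2, down 1 to b3, right 2 to d3 — 4 moves in all.
Check: all required cells visited; 4 ≤ 4 moves.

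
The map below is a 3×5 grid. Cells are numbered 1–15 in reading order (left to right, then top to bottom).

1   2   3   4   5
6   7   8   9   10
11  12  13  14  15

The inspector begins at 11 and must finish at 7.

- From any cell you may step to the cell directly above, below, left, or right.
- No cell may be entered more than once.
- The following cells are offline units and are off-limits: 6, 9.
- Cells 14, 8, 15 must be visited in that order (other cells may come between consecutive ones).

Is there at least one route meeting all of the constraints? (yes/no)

no

Ignoring the required order, 1 revisit-free route from 11 to 7 passes through all of 14, 8, and 15; the waypoint orders that occur are 14 → 15 → 8 (1) — never 14 → 8 → 15.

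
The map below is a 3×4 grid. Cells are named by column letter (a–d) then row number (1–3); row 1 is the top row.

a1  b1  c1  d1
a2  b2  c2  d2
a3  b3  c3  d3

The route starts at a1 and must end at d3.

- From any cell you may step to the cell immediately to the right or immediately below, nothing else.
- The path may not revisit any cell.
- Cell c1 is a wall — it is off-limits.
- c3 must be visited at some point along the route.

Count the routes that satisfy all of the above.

A right/down-only route from a1 to d3 makes exactly 2 down-moves and 3 right-moves in some order.
With no other constraints that would be C(5,2) = 10 routes.
Split at c3 and multiply the segment counts (each segment already excludes blocked cells): a1→c3: 5; c3→d3: 1; product = 5.
That gives 5 routes.

5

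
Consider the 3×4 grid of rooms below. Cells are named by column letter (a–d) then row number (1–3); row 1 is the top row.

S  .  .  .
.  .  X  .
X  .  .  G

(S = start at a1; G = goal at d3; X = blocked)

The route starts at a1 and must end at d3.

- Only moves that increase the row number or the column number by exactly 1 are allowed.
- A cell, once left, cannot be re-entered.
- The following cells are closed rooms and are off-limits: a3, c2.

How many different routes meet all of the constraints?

3

A right/down-only route from a1 to d3 makes exactly 2 down-moves and 3 right-moves in some order.
With no other constraints that would be C(5,2) = 10 routes.
Subtract routes through each blocked cell (inclusion–exclusion for overlaps): − through c2: 6 − through a3: 1 → 3.
That gives 3 routes.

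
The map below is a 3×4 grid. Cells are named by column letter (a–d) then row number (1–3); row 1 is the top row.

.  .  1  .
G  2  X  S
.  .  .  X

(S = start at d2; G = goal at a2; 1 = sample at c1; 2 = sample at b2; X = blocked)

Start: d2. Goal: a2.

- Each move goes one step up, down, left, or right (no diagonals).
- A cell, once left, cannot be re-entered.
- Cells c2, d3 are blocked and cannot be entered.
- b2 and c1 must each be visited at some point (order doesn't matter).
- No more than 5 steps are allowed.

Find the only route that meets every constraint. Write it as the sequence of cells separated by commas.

The budget equals the shortest possible length, so every move has to be on a shortest route through the required cells.
Route from d2: up to d1, 2× left (reaching b1), down to b2, left to a2 — 5 moves in all.
Check: all required cells visited; 5 ≤ 5 moves.

d2, d1, c1, b1, b2, a2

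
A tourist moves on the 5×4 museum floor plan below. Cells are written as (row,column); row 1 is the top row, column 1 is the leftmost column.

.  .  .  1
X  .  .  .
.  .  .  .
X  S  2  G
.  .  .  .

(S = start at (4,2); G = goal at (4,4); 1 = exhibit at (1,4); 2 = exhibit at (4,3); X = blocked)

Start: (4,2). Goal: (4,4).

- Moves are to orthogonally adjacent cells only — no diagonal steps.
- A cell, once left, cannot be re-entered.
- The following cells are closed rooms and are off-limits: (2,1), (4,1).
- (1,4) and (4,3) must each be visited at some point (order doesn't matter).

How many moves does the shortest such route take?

Any route passes through (1,4) and (4,3) in some order between (4,2) and (4,4). Summing Manhattan distances along each leg and taking the cheapest ordering ((4,2) → (4,3) → (1,4) → (4,4)) gives a lower bound of 1 + 4 + 3 = 8 moves.
A route of 8 moves achieves this: (4,2) → (4,3) → (3,3) → (2,3) → (1,3) → (1,4) → (2,4) → (3,4) → (4,4).
Since 8 matches the lower bound, it is optimal.

8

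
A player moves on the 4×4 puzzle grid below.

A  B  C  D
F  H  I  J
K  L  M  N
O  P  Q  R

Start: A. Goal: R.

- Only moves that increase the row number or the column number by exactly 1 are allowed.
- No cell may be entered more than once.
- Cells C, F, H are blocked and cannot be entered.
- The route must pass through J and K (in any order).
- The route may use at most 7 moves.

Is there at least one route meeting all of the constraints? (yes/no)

no

K is below but to the left of J: going J → K would need a leftward move and K → J an upward move, so no right/down-only route can visit both required cells.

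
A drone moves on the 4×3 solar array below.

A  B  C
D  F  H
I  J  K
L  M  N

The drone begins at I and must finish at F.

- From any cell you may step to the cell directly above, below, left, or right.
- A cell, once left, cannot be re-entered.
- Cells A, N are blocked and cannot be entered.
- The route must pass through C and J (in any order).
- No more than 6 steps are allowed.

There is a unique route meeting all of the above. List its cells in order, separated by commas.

The 6-move cap with required stops at C, J leaves no slack for detours.
Route from I: right 2 to K, up 2 to C, left 1 to B, down 1 to F — 6 moves in all.
Check: all required cells visited; 6 ≤ 6 moves.

I, J, K, H, C, B, F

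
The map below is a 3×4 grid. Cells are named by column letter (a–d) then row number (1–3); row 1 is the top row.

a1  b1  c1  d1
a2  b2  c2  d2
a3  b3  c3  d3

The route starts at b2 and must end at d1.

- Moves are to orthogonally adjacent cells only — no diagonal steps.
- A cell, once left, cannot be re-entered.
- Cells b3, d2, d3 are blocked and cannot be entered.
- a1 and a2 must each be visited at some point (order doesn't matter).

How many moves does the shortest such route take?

Any route passes through a1 and a2 in some order between b2 and d1. Summing Manhattan distances along each leg and taking the cheapest ordering (b2 → a2 → a1 → d1) gives a lower bound of 1 + 1 + 3 = 5 moves.
A route of 5 moves achieves this: b2 → a2 → a1 → b1 → c1 → d1.
Since 5 matches the lower bound, it is optimal.

5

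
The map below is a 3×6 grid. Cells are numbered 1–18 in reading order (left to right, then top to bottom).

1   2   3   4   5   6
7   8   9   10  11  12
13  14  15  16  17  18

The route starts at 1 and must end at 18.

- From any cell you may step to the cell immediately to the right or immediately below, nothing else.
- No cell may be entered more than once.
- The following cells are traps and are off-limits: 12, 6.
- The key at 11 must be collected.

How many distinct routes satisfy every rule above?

A right/down-only route from 1 to 18 makes exactly 2 down-moves and 5 right-moves in some order.
With no other constraints that would be C(7,2) = 21 routes.
Split at 11 and multiply the segment counts (each segment already excludes blocked cells): 1→11: 5; 11→18: 1; product = 5.
That gives 5 routes.

5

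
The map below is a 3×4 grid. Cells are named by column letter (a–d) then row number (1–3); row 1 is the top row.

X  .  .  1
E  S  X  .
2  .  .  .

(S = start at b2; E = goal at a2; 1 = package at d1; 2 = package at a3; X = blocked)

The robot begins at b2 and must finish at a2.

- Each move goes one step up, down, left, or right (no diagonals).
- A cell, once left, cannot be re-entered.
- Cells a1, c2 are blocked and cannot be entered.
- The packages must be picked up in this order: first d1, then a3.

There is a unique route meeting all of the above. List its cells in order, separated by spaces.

b2 b1 c1 d1 d2 d3 c3 b3 a3 a2

The waypoints must appear in the order d1, a3, with no cell reused.
Route from b2: up to b1, 2× right (reaching d1), 2× down (reaching d3), 3× left (reaching a3), up to a2 — 9 moves in all.
Check: order respected (1 at step 3, 2 at step 8).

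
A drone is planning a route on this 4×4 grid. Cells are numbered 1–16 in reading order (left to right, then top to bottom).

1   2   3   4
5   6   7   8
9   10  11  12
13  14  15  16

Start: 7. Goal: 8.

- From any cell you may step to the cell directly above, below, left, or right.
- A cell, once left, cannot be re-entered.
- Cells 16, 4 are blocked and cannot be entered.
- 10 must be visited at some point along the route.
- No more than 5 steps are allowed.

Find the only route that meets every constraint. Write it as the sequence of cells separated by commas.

The budget equals the shortest possible length, so every move has to be on a shortest route through the required cells.
Route from 7: left 1 to 6, down 1 to 10, right 2 to 12, up 1 to 8 — 5 moves in all.
Check: all required cells visited; 5 ≤ 5 moves.

7, 6, 10, 11, 12, 8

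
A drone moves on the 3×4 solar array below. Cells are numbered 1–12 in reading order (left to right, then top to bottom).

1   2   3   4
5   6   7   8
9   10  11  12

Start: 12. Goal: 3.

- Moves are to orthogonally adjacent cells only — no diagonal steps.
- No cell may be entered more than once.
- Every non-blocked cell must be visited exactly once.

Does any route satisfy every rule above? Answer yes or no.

yes

One route that works: 12 → 11 → 10 → 9 → 5 → 1 → 2 → 6 → 7 → 8 → 4 → 3.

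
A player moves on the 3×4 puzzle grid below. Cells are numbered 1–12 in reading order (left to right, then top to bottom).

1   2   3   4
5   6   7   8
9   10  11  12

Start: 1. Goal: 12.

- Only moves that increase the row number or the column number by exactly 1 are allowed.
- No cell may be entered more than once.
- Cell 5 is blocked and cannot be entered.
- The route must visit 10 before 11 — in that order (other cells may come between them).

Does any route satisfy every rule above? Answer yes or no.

One route that works: 1 → 2 → 6 → 10 → 11 → 12.

yes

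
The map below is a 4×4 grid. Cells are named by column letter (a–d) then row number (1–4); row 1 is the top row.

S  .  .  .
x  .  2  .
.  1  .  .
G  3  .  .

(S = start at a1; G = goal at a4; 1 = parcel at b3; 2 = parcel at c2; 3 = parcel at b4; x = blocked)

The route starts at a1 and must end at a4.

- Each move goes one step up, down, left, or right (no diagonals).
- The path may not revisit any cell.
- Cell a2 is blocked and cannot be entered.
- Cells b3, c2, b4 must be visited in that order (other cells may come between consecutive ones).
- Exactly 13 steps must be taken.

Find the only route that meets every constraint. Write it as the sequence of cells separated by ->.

The waypoints must appear in the order b3, c2, b4, with no cell reused.
Route from a1: right 1 to b1, down 2 to b3, right 1 to c3, up 2 to c1, right 1 to d1, down 3 to d4, left 3 to a4 — 13 moves in all.
Check: order respected (1 at step 3, 2 at step 5, 3 at step 12); 13 moves as required.

a1 -> b1 -> b2 -> b3 -> c3 -> c2 -> c1 -> d1 -> d2 -> d3 -> d4 -> c4 -> b4 -> a4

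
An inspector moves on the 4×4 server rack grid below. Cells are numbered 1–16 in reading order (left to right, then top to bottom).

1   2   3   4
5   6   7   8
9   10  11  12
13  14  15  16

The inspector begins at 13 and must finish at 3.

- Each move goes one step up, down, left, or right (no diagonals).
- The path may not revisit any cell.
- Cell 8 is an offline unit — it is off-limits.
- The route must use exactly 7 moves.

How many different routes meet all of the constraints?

Need simple routes of exactly 7 moves from 13 to 3 (Manhattan distance 5, so 1 moves are spent on a detour and 1 undoing it).
Branch systematically from the start, pruning whenever the remaining move budget drops below the Manhattan distance to 3 or differs from it in parity. Grouping the completions by first move — via 9: 5; via 14: 9 — and summing: 5 + 9 = 14.
That gives 14 routes.

14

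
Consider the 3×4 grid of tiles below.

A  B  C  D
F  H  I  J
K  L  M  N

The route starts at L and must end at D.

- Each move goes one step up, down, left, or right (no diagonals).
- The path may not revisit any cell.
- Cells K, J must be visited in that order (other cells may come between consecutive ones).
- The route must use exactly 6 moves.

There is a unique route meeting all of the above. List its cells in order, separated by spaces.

The waypoints must appear in the order K, J, with no cell reused.
Route from L: left to K, up to F, 3× right (reaching J), up to D — 6 moves in all.
Check: order respected (K at step 1, J at step 5); 6 moves as required.

L K F H I J D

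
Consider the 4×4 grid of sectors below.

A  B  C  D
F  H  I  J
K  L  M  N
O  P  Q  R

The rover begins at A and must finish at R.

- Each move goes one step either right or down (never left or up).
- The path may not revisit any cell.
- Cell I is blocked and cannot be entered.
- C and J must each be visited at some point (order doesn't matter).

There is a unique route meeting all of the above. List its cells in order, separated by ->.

Moves only go right or down, so the column and row indices never decrease.
Route from A: right 3 to D, down 3 to R — 6 moves in all.
Check: all required cells visited.

A -> B -> C -> D -> J -> N -> R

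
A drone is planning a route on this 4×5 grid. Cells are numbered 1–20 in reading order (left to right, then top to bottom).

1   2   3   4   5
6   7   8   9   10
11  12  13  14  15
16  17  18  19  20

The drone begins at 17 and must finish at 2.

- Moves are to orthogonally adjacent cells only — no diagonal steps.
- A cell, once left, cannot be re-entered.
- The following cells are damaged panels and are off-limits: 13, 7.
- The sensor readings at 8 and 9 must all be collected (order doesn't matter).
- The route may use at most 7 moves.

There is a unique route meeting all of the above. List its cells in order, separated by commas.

17, 18, 19, 14, 9, 8, 3, 2

The budget equals the shortest possible length, so every move has to be on a shortest route through the required cells.
Route from 17: 2× right (reaching 19), 2× up (reaching 9), left to 8, up to 3, left to 2 — 7 moves in all.
Check: all required cells visited; 7 ≤ 7 moves.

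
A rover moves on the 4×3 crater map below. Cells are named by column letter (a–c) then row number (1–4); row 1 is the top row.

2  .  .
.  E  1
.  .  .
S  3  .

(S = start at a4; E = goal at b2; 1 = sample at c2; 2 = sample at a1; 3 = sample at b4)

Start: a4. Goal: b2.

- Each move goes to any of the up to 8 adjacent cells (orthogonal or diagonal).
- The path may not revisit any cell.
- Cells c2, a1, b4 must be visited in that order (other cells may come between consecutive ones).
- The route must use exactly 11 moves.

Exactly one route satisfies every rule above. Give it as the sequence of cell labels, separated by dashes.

a4 - b3 - c2 - c1 - b1 - a1 - a2 - a3 - b4 - c4 - c3 - b2

The waypoints must appear in the order c2, a1, b4, with no cell reused.
Route from a4: 2× up-right (reaching c2), up to c1, 2× left (reaching a1), 2× down (reaching a3), down-right to b4, right to c4, up to c3, up-left to b2 — 11 moves in all.
Check: order respected (1 at step 2, 2 at step 5, 3 at step 8); 11 moves as required.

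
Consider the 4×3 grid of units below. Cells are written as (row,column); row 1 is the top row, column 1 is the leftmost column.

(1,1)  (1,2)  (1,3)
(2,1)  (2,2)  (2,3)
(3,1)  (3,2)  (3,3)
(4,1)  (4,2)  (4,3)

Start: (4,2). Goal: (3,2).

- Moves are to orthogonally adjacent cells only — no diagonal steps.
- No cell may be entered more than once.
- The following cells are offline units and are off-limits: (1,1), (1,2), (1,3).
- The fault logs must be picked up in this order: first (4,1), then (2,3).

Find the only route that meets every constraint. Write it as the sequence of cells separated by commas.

(4,2), (4,1), (3,1), (2,1), (2,2), (2,3), (3,3), (3,2)

The waypoints must appear in the order (4,1), (2,3), with no cell reused.
Route from (4,2): left 1 to (4,1), up 2 to (2,1), right 2 to (2,3), down 1 to (3,3), left 1 to (3,2) — 7 moves in all.
Check: order respected ((4,1) at step 1, (2,3) at step 5).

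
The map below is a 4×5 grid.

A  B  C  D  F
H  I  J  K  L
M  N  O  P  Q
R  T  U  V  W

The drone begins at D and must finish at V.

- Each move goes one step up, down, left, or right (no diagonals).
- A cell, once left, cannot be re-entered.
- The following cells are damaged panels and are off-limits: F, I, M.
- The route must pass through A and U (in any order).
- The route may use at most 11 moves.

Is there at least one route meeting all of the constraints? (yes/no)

Exhausting the options from D, every branch either dead-ends against blocked cells, would have to re-enter a cell already used, runs past the 11-move limit, or reaches the goal with a constraint still unmet.

no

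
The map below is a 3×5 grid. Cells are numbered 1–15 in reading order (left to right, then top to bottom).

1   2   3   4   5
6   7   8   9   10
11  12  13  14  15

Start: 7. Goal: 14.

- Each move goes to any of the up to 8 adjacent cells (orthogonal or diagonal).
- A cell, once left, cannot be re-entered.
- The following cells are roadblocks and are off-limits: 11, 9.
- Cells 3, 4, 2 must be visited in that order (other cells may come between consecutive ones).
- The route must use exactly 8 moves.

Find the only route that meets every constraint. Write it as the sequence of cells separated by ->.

7 -> 3 -> 4 -> 8 -> 2 -> 6 -> 12 -> 13 -> 14

The waypoints must appear in the order 3, 4, 2, with no cell reused.
Route from 7: up-right to 3, right to 4, down-left to 8, up-left to 2, down-left to 6, down-right to 12, 2× right (reaching 14) — 8 moves in all.
Check: order respected (3 at step 1, 4 at step 2, 2 at step 4); 8 moves as required.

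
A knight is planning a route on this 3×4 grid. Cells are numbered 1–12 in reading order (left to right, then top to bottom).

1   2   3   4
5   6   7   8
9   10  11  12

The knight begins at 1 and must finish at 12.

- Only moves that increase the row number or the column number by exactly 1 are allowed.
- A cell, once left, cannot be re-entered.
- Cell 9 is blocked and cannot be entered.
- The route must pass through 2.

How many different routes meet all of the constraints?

6

A right/down-only route from 1 to 12 makes exactly 2 down-moves and 3 right-moves in some order.
With no other constraints that would be C(5,2) = 10 routes.
Split at 2 and multiply the segment counts (each segment already excludes blocked cells): 1→2: 1; 2→12: 6; product = 6.
That gives 6 routes.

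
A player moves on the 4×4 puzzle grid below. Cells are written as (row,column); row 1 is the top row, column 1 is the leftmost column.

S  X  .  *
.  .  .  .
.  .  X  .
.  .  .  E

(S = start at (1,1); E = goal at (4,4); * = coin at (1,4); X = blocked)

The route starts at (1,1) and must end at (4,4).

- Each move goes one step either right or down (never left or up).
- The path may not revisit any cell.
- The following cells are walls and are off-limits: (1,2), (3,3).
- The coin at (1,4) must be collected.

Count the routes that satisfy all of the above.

0

A right/down-only route from (1,1) to (4,4) makes exactly 3 down-moves and 3 right-moves in some order.
With no other constraints that would be C(6,3) = 20 routes.
Split at (1,4) and multiply the segment counts (each segment already excludes blocked cells): (1,1)→(1,4): 0; (1,4)→(4,4): 1; product = 0.
No route satisfies every constraint, so the count is 0.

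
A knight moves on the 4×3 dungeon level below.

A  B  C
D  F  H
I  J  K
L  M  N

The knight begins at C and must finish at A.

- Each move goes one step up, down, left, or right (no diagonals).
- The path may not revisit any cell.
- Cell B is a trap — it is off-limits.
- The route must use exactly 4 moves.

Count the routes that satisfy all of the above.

1

Need simple routes of exactly 4 moves from C to A (Manhattan distance 2, so 1 moves are spent on a detour and 1 undoing it).
Enumerating: C H F D A.
That gives 1 route.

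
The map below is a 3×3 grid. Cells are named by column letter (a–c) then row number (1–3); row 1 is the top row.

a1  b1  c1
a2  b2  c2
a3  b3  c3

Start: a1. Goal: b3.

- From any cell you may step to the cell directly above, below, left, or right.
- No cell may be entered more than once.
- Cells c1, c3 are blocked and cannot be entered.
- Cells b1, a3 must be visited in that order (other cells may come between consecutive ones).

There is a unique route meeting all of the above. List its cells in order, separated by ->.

The waypoints must appear in the order b1, a3, with no cell reused.
Route from a1: right to b1, down to b2, left to a2, down to a3, right to b3 — 5 moves in all.
Check: order respected (b1 at step 1, a3 at step 4).

a1 -> b1 -> b2 -> a2 -> a3 -> b3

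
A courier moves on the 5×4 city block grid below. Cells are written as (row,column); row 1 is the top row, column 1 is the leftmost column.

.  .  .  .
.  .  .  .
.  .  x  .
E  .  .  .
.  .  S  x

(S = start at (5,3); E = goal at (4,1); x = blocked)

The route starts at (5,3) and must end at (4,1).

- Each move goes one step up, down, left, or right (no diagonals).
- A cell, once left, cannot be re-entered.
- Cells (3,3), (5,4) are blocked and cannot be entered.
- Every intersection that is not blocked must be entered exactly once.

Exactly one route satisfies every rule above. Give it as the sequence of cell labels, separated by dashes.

Need to visit all 18 open cells exactly once, starting at (5,3) and ending at (4,1).
Route from (5,3): up to (4,3), right to (4,4), 3× up (reaching (1,4)), left to (1,3), down to (2,3), left to (2,2), up to (1,2), left to (1,1), 2× down (reaching (3,1)), right to (3,2), 2× down (reaching (5,2)), left to (5,1), up to (4,1) — 17 moves in all.
Check: all 18 open cells covered.

(5,3) - (4,3) - (4,4) - (3,4) - (2,4) - (1,4) - (1,3) - (2,3) - (2,2) - (1,2) - (1,1) - (2,1) - (3,1) - (3,2) - (4,2) - (5,2) - (5,1) - (4,1)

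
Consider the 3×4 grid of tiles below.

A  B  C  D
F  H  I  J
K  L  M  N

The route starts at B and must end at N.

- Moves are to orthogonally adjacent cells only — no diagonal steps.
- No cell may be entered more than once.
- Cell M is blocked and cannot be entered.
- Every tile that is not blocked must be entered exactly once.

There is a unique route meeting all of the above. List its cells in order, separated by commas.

B, A, F, K, L, H, I, C, D, J, N

Need to visit all 11 open cells exactly once, starting at B and ending at N.
Route from B: left 1 to A, down 2 to K, right 1 to L, up 1 to H, right 1 to I, up 1 to C, right 1 to D, down 2 to N — 10 moves in all.
Check: all 11 open cells covered.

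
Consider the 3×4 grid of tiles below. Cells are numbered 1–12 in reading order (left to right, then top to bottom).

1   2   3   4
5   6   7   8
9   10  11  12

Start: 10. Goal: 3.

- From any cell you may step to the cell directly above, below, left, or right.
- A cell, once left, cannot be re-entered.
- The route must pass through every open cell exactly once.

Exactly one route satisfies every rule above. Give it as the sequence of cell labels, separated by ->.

Need to visit all 12 open cells exactly once, starting at 10 and ending at 3.
Route from 10: left 1 to 9, up 2 to 1, right 1 to 2, down 1 to 6, right 1 to 7, down 1 to 11, right 1 to 12, up 2 to 4, left 1 to 3 — 11 moves in all.
Check: all 12 open cells covered.

10 -> 9 -> 5 -> 1 -> 2 -> 6 -> 7 -> 11 -> 12 -> 8 -> 4 -> 3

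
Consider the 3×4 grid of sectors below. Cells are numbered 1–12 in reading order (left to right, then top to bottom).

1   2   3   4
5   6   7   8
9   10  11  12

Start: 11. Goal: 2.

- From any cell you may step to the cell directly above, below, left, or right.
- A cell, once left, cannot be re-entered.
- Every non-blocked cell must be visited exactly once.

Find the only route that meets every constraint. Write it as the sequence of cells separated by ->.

11 -> 12 -> 8 -> 4 -> 3 -> 7 -> 6 -> 10 -> 9 -> 5 -> 1 -> 2

Need to visit all 12 open cells exactly once, starting at 11 and ending at 2.
Cell 12 has only two open neighbours (8 and 11), so the path must pass straight through it: one of those is the cell it's entered from and the other is where it exits.
Route from 11: right to 12, 2× up (reaching 4), left to 3, down to 7, left to 6, down to 10, left to 9, 2× up (reaching 1), right to 2 — 11 moves in all.
Check: all 12 open cells covered.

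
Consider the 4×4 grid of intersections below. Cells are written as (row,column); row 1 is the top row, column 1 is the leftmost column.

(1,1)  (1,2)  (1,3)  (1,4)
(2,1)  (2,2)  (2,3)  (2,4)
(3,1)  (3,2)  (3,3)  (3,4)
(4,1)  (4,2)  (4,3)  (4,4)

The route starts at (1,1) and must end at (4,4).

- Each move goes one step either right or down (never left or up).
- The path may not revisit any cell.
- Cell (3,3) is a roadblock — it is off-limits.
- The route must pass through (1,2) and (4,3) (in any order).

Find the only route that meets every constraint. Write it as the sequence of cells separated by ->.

Moves only go right or down, so the column and row indices never decrease.
Route from (1,1): right to (1,2), 3× down (reaching (4,2)), 2× right (reaching (4,4)) — 6 moves in all.
Check: all required cells visited.

(1,1) -> (1,2) -> (2,2) -> (3,2) -> (4,2) -> (4,3) -> (4,4)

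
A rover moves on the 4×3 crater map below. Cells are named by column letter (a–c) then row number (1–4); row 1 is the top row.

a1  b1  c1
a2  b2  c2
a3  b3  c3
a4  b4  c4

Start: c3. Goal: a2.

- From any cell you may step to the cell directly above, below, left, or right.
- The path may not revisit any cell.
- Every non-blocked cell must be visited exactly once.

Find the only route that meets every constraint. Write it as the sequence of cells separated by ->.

c3 -> c4 -> b4 -> a4 -> a3 -> b3 -> b2 -> c2 -> c1 -> b1 -> a1 -> a2

Need to visit all 12 open cells exactly once, starting at c3 and ending at a2.
Cell c1 has only two open neighbours (c2 and b1), so the path must pass straight through it: one of those is the cell it's entered from and the other is where it exits.
Route from c3: down to c4, 2× left (reaching a4), up to a3, right to b3, up to b2, right to c2, up to c1, 2× left (reaching a1), down to a2 — 11 moves in all.
Check: all 12 open cells covered.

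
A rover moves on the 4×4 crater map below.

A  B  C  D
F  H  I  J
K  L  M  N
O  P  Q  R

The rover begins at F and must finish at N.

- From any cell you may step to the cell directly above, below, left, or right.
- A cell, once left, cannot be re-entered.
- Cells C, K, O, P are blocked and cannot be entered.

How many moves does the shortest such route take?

The Manhattan distance from F to N is |2−3| + |1−4| = 4, so at least 4 moves are needed.
A route of 4 moves achieves this: F → H → L → M → N.
Since 4 matches the lower bound, it is optimal.

4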